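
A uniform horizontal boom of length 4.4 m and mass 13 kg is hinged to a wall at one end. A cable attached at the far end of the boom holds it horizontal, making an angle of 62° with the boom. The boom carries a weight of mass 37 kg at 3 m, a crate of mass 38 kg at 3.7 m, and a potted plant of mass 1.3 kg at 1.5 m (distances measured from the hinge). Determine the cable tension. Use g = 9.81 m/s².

About the hinge:
Beam weight: 13 × 9.81 = 127.5 N down at 2.2 m → arm 2.2 m, τ = 127.5 × 2.2 = 280.5 N·m clockwise.
Weight: 37 × 9.81 = 363 N down at 3 m → arm 3 m, τ = 363 × 3 = 1089 N·m clockwise.
Crate: 38 × 9.81 = 372.8 N down at 3.7 m → arm 3.7 m, τ = 372.8 × 3.7 = 1379 N·m clockwise.
Potted plant: 1.3 × 9.81 = 12.75 N down at 1.5 m → arm 1.5 m, τ = 12.75 × 1.5 = 19.12 N·m clockwise.
Total clockwise load moment = 2768 N·m.
The cable tension T acts at 4.4 m; only its component perpendicular to the boom, T sinθ, produces torque. sin 62° = 0.8829.
For rotational equilibrium, T × 4.4 × 0.8829 = 2768, so T = 2768 / 3.885 = 712 N.

T ≈ 712 N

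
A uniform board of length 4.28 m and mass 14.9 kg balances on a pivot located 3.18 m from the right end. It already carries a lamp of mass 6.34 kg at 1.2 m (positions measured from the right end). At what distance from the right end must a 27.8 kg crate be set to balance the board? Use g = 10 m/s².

Taking torques about the pivot (at 3.18 m from the right end):
Beam weight: 14.9 × 10 = 149 N down at 2.14 m → arm 1.04 m, τ = 149 × 1.04 = 155 N·m clockwise.
Lamp: 6.34 × 10 = 63.4 N down at 1.2 m → arm 1.98 m, τ = 63.4 × 1.98 = 125.5 N·m clockwise.
Net moment of existing loads = 280.5 N·m clockwise.
The crate weighs 27.8 × 10 = 278 N and must supply an equal counterclockwise moment, so its lever arm about the pivot is 280.5 / 278 = 1.01 m.
That puts it at 3.18 + 1.01 = 4.19 m from the right end.

x ≈ 4.19 m from the right end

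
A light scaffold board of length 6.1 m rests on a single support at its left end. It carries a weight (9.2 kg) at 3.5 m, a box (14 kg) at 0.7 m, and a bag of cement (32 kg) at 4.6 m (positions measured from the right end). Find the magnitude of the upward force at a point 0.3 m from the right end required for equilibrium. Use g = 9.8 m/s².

Choose the left end as the axis so the unknown pivot reaction has zero arm there.
Weight: 9.2 × 9.8 = 90.16 N down at 3.5 m → arm 2.6 m, τ = 90.16 × 2.6 = 234.4 N·m clockwise.
Box: 14 × 9.8 = 137.2 N down at 0.7 m → arm 5.4 m, τ = 137.2 × 5.4 = 740.9 N·m clockwise.
Bag of cement: 32 × 9.8 = 313.6 N down at 4.6 m → arm 1.5 m, τ = 313.6 × 1.5 = 470.4 N·m clockwise.
Net moment of the loads = 1446 N·m clockwise.
The upward force F acts at a point 0.3 m from the right end, arm 5.8 m, giving F × 5.8 counterclockwise.
Balancing moments: F × 5.8 = 1446, giving F = 1446 / 5.8 = 249 N.

F ≈ 249 N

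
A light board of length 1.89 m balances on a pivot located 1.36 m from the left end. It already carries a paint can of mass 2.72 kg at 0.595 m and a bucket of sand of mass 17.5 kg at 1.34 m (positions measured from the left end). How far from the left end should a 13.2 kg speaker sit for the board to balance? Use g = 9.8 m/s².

Take moments about the pivot (at 1.36 m from the left end).
Paint can: 2.72 × 9.8 = 26.66 N down at 0.595 m → arm 0.765 m, τ = 26.66 × 0.765 = 20.39 N·m counterclockwise.
Bucket of sand: 17.5 × 9.8 = 171.5 N down at 1.34 m → arm 0.02 m, τ = 171.5 × 0.02 = 3.43 N·m counterclockwise.
Net moment of existing loads = 23.82 N·m counterclockwise.
The speaker weighs 13.2 × 9.8 = 129.4 N and must supply an equal clockwise moment, so its lever arm about the pivot is 23.82 / 129.4 = 0.184 m.
That puts it at 1.36 + 0.184 = 1.54 m from the left end.

x ≈ 1.54 m from the left end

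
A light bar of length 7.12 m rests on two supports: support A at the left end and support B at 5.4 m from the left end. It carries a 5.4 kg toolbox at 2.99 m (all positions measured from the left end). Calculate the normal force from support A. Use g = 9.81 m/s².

Take moments about support B.
Toolbox: 5.4 × 9.81 = 52.97 N down at 2.99 m → arm 2.41 m, τ = 52.97 × 2.41 = 127.7 N·m counterclockwise.
Net load moment about support B = 127.7 N·m counterclockwise.
Reaction R at support A is upward at 0 m, arm 5.4 m → moment R × 5.4 clockwise.
For rotational equilibrium, R × 5.4 = 127.7, so R = 23.6 N.

R_A ≈ 23.6 N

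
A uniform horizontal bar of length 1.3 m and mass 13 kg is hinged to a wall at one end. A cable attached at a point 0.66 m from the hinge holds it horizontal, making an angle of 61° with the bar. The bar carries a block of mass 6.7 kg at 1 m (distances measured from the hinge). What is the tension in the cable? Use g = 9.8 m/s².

T ≈ 257 N

Sum moments about the hinge (the unknown hinge reaction has zero arm there).
Beam weight: 13 × 9.8 = 127.4 N down at 0.65 m → arm 0.65 m, τ = 127.4 × 0.65 = 82.81 N·m clockwise.
Block: 6.7 × 9.8 = 65.66 N down at 1 m → arm 1 m, τ = 65.66 × 1 = 65.66 N·m clockwise.
Total clockwise load moment = 148.5 N·m.
The cable tension T acts at 0.66 m; only its component perpendicular to the bar, T sinθ, produces torque. sin 61° = 0.8746.
Setting net torque to zero: T × 0.66 × 0.8746 = 148.5 → T = 148.5 / 0.5772 = 257 N.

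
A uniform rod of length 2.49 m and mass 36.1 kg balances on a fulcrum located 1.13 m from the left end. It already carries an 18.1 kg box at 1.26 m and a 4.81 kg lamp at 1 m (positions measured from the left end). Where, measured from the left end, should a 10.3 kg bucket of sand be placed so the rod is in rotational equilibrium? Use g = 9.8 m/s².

x ≈ 0.559 m from the left end

Choose the fulcrum (at 1.13 m from the left end) as the axis so the support reaction has zero arm there.
Beam weight: 36.1 × 9.8 = 353.8 N down at 1.245 m → arm 0.115 m, τ = 353.8 × 0.115 = 40.69 N·m clockwise.
Box: 18.1 × 9.8 = 177.4 N down at 1.26 m → arm 0.13 m, τ = 177.4 × 0.13 = 23.06 N·m clockwise.
Lamp: 4.81 × 9.8 = 47.14 N down at 1 m → arm 0.13 m, τ = 47.14 × 0.13 = 6.128 N·m counterclockwise.
Net moment of existing loads = 57.62 N·m clockwise.
The bucket of sand weighs 10.3 × 9.8 = 100.9 N and must supply an equal counterclockwise moment, so its lever arm about the fulcrum is 57.62 / 100.9 = 0.571 m.
That puts it at 1.13 − 0.571 = 0.559 m from the left end.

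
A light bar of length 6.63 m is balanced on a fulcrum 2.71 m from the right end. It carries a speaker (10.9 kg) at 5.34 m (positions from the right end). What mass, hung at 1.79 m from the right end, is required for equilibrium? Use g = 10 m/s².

m ≈ 31.2 kg

Choose the fulcrum (at 2.71 m from the right end) as the axis so the support reaction has zero arm there.
Speaker: 10.9 × 10 = 109 N down at 5.34 m → arm 2.63 m, τ = 109 × 2.63 = 286.7 N·m counterclockwise.
Net moment of known loads = 286.7 N·m counterclockwise.
An unknown mass m at 1.79 m has arm 0.92 m; its moment is m·g·0.92 clockwise.
For rotational equilibrium, m × 10 × 0.92 = 286.7, so m = 286.7 / (10 × 0.92) = 31.2 kg.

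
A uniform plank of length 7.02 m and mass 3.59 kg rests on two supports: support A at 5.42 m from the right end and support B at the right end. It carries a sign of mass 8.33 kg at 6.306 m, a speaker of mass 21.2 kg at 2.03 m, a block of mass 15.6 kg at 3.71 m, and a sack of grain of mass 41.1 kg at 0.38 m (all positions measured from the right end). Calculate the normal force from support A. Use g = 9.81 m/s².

Choose support B as the axis so its reaction then has zero moment arm.
Beam weight: 3.59 × 9.81 = 35.22 N down at 3.51 m → arm 3.51 m, τ = 35.22 × 3.51 = 123.6 N·m counterclockwise.
Sign: 8.33 × 9.81 = 81.72 N down at 6.306 m → arm 6.306 m, τ = 81.72 × 6.306 = 515.3 N·m counterclockwise.
Speaker: 21.2 × 9.81 = 208 N down at 2.03 m → arm 2.03 m, τ = 208 × 2.03 = 422.2 N·m counterclockwise.
Block: 15.6 × 9.81 = 153 N down at 3.71 m → arm 3.71 m, τ = 153 × 3.71 = 567.6 N·m counterclockwise.
Sack of grain: 41.1 × 9.81 = 403.2 N down at 0.38 m → arm 0.38 m, τ = 403.2 × 0.38 = 153.2 N·m counterclockwise.
Net load moment about support B = 1782 N·m counterclockwise.
Reaction R at support A is upward at 5.42 m, arm 5.42 m → moment R × 5.42 clockwise.
Στ = 0 ⇒ R × 5.42 = 1782 ⇒ R = 329 N.

R_A ≈ 329 N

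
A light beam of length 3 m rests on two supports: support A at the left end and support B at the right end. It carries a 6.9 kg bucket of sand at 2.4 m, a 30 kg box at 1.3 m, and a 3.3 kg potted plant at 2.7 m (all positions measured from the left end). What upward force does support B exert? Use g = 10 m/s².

Choose support A as the axis so its reaction then has zero moment arm.
Bucket of sand: 6.9 × 10 = 69 N down at 2.4 m → arm 2.4 m, τ = 69 × 2.4 = 165.6 N·m clockwise.
Box: 30 × 10 = 300 N down at 1.3 m → arm 1.3 m, τ = 300 × 1.3 = 390 N·m clockwise.
Potted plant: 3.3 × 10 = 33 N down at 2.7 m → arm 2.7 m, τ = 33 × 2.7 = 89.1 N·m clockwise.
Net load moment about support A = 644.7 N·m clockwise.
Reaction R at support B is upward at 3 m, arm 3 m → moment R × 3 counterclockwise.
For rotational equilibrium, R × 3 = 644.7, so R = 215 N.

R_B ≈ 215 N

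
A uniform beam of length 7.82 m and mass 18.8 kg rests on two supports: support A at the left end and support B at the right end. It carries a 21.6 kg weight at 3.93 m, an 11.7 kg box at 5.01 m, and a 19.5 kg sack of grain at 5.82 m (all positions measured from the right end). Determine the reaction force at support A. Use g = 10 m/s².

Take moments about support B.
Beam weight: 18.8 × 10 = 188 N down at 3.91 m → arm 3.91 m, τ = 188 × 3.91 = 735.1 N·m counterclockwise.
Weight: 21.6 × 10 = 216 N down at 3.93 m → arm 3.93 m, τ = 216 × 3.93 = 848.9 N·m counterclockwise.
Box: 11.7 × 10 = 117 N down at 5.01 m → arm 5.01 m, τ = 117 × 5.01 = 586.2 N·m counterclockwise.
Sack of grain: 19.5 × 10 = 195 N down at 5.82 m → arm 5.82 m, τ = 195 × 5.82 = 1135 N·m counterclockwise.
Net load moment about support B = 3305 N·m counterclockwise.
Reaction R at support A is upward at 7.82 m, arm 7.82 m → moment R × 7.82 clockwise.
Στ = 0 ⇒ R × 7.82 = 3305 ⇒ R = 423 N.

R_A ≈ 423 N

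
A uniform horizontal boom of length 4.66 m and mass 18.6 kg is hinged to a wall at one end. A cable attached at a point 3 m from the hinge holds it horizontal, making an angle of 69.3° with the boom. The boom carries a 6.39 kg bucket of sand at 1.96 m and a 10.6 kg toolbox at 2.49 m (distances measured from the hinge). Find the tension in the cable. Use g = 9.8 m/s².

Take moments about the hinge.
Beam weight: 18.6 × 9.8 = 182.3 N down at 2.33 m → arm 2.33 m, τ = 182.3 × 2.33 = 424.8 N·m clockwise.
Bucket of sand: 6.39 × 9.8 = 62.62 N down at 1.96 m → arm 1.96 m, τ = 62.62 × 1.96 = 122.7 N·m clockwise.
Toolbox: 10.6 × 9.8 = 103.9 N down at 2.49 m → arm 2.49 m, τ = 103.9 × 2.49 = 258.7 N·m clockwise.
Total clockwise load moment = 806.2 N·m.
The cable tension T acts at 3 m; only its component perpendicular to the boom, T sinθ, produces torque. sin 69.3° = 0.9354.
Setting net torque to zero: T × 3 × 0.9354 = 806.2 → T = 806.2 / 2.806 = 287 N.

T ≈ 287 N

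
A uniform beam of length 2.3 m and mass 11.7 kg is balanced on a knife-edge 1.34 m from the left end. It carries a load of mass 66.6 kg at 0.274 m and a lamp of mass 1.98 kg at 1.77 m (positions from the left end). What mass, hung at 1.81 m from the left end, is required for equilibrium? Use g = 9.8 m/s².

m ≈ 154 kg

Take moments about the knife-edge (at 1.34 m from the left end).
Beam weight: 11.7 × 9.8 = 114.7 N down at 1.15 m → arm 0.19 m, τ = 114.7 × 0.19 = 21.79 N·m counterclockwise.
Load: 66.6 × 9.8 = 652.7 N down at 0.274 m → arm 1.066 m, τ = 652.7 × 1.066 = 695.8 N·m counterclockwise.
Lamp: 1.98 × 9.8 = 19.4 N down at 1.77 m → arm 0.43 m, τ = 19.4 × 0.43 = 8.342 N·m clockwise.
Net moment of known loads = 709.2 N·m counterclockwise.
An unknown mass m at 1.81 m has arm 0.47 m; its moment is m·g·0.47 clockwise.
Setting net torque to zero: m × 9.8 × 0.47 = 709.2 → m = 709.2 / (9.8 × 0.47) = 154 kg.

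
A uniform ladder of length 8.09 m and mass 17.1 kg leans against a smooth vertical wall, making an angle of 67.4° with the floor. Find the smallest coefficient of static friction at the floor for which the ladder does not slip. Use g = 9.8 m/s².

About the foot of the ladder:
Ladder weight 17.1×9.8 = 167.6 N acts at 4.045 m along the ladder; its horizontal arm is 4.045·cos67.4° = 1.554 m → τ = 260.5 N·m clockwise.
Wall normal N acts horizontally at the top; its moment arm is the height L sinθ = 8.09·sin67.4° = 7.469 m, counterclockwise.
Balancing moments: N × 7.469 = 260.5, giving N = 34.88 N.
ΣFx = 0 ⇒ f = N_wall = 34.88 N. ΣFy = 0 ⇒ N_floor = 167.6 N.
μ_min = f / N_floor = 34.88 / 167.6 = 0.208.

μ_min ≈ 0.208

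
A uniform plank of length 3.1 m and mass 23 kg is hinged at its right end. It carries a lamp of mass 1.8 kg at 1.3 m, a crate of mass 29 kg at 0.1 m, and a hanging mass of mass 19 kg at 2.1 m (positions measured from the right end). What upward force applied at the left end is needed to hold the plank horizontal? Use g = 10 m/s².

F ≈ 261 N

About the right end:
Beam weight: 23 × 10 = 230 N down at 1.55 m → arm 1.55 m, τ = 230 × 1.55 = 356.5 N·m counterclockwise.
Lamp: 1.8 × 10 = 18 N down at 1.3 m → arm 1.3 m, τ = 18 × 1.3 = 23.4 N·m counterclockwise.
Crate: 29 × 10 = 290 N down at 0.1 m → arm 0.1 m, τ = 290 × 0.1 = 29 N·m counterclockwise.
Hanging mass: 19 × 10 = 190 N down at 2.1 m → arm 2.1 m, τ = 190 × 2.1 = 399 N·m counterclockwise.
Net moment of the loads = 807.9 N·m counterclockwise.
The upward force F acts at the left end, arm 3.1 m, giving F × 3.1 clockwise.
Στ = 0 ⇒ F × 3.1 = 807.9 ⇒ F = 807.9 / 3.1 = 261 N.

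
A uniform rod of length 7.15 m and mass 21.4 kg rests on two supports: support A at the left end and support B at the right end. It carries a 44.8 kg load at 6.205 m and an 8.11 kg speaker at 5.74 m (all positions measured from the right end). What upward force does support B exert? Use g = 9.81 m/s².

Choose support A as the axis so its reaction then has zero moment arm.
Beam weight: 21.4 × 9.81 = 209.9 N down at 3.575 m → arm 3.575 m, τ = 209.9 × 3.575 = 750.4 N·m clockwise.
Load: 44.8 × 9.81 = 439.5 N down at 6.205 m → arm 0.945 m, τ = 439.5 × 0.945 = 415.3 N·m clockwise.
Speaker: 8.11 × 9.81 = 79.56 N down at 5.74 m → arm 1.41 m, τ = 79.56 × 1.41 = 112.2 N·m clockwise.
Net load moment about support A = 1278 N·m clockwise.
Reaction R at support B is upward at 0 m, arm 7.15 m → moment R × 7.15 counterclockwise.
Setting net torque to zero: R × 7.15 = 1278 → R = 179 N.

R_B ≈ 179 N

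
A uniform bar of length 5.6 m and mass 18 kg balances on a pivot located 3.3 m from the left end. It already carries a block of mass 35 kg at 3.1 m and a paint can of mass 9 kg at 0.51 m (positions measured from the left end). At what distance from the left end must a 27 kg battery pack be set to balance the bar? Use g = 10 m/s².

x ≈ 4.82 m from the left end

Sum moments about the pivot (at 3.3 m from the left end) (the support reaction has zero arm there).
Beam weight: 18 × 10 = 180 N down at 2.8 m → arm 0.5 m, τ = 180 × 0.5 = 90 N·m counterclockwise.
Block: 35 × 10 = 350 N down at 3.1 m → arm 0.2 m, τ = 350 × 0.2 = 70 N·m counterclockwise.
Paint can: 9 × 10 = 90 N down at 0.51 m → arm 2.79 m, τ = 90 × 2.79 = 251.1 N·m counterclockwise.
Net moment of existing loads = 411.1 N·m counterclockwise.
The battery pack weighs 27 × 10 = 270 N and must supply an equal clockwise moment, so its lever arm about the pivot is 411.1 / 270 = 1.52 m.
That puts it at 3.3 + 1.52 = 4.82 m from the left end.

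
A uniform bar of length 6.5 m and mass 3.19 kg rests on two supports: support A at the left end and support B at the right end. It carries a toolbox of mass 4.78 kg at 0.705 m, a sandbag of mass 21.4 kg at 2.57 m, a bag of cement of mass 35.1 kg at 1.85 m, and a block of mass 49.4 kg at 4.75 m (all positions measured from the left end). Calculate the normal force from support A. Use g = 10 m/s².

Taking torques about support B:
Beam weight: 3.19 × 10 = 31.9 N down at 3.25 m → arm 3.25 m, τ = 31.9 × 3.25 = 103.7 N·m counterclockwise.
Toolbox: 4.78 × 10 = 47.8 N down at 0.705 m → arm 5.795 m, τ = 47.8 × 5.795 = 277 N·m counterclockwise.
Sandbag: 21.4 × 10 = 214 N down at 2.57 m → arm 3.93 m, τ = 214 × 3.93 = 841 N·m counterclockwise.
Bag of cement: 35.1 × 10 = 351 N down at 1.85 m → arm 4.65 m, τ = 351 × 4.65 = 1632 N·m counterclockwise.
Block: 49.4 × 10 = 494 N down at 4.75 m → arm 1.75 m, τ = 494 × 1.75 = 864.5 N·m counterclockwise.
Net load moment about support B = 3718 N·m counterclockwise.
Reaction R at support A is upward at 0 m, arm 6.5 m → moment R × 6.5 clockwise.
For rotational equilibrium, R × 6.5 = 3718, so R = 572 N.

R_A ≈ 572 N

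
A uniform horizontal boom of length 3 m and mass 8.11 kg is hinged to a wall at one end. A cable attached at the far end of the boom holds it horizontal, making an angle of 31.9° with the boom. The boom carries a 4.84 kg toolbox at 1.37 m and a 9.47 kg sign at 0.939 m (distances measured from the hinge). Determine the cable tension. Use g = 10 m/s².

T ≈ 175 N

Taking torques about the hinge:
Beam weight: 8.11 × 10 = 81.1 N down at 1.5 m → arm 1.5 m, τ = 81.1 × 1.5 = 121.6 N·m clockwise.
Toolbox: 4.84 × 10 = 48.4 N down at 1.37 m → arm 1.37 m, τ = 48.4 × 1.37 = 66.31 N·m clockwise.
Sign: 9.47 × 10 = 94.7 N down at 0.939 m → arm 0.939 m, τ = 94.7 × 0.939 = 88.92 N·m clockwise.
Total clockwise load moment = 276.8 N·m.
The cable tension T acts at 3 m; only its component perpendicular to the boom, T sinθ, produces torque. sin 31.9° = 0.5284.
Balancing moments: T × 3 × 0.5284 = 276.8, giving T = 276.8 / 1.585 = 175 N.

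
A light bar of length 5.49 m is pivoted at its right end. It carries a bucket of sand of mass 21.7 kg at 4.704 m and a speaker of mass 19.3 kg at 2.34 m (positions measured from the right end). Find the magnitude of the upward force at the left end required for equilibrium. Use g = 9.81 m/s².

About the right end:
Bucket of sand: 21.7 × 9.81 = 212.9 N down at 4.704 m → arm 4.704 m, τ = 212.9 × 4.704 = 1001 N·m counterclockwise.
Speaker: 19.3 × 9.81 = 189.3 N down at 2.34 m → arm 2.34 m, τ = 189.3 × 2.34 = 443 N·m counterclockwise.
Net moment of the loads = 1444 N·m counterclockwise.
The upward force F acts at the left end, arm 5.49 m, giving F × 5.49 clockwise.
For rotational equilibrium, F × 5.49 = 1444, so F = 1444 / 5.49 = 263 N.

F ≈ 263 N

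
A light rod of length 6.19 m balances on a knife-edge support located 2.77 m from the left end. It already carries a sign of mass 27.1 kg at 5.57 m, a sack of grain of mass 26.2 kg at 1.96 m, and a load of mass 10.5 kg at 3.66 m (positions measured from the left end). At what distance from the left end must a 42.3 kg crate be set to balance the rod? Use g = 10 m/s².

x ≈ 1.26 m from the left end

Choose the knife-edge support (at 2.77 m from the left end) as the axis so the support reaction has zero arm there.
Sign: 27.1 × 10 = 271 N down at 5.57 m → arm 2.8 m, τ = 271 × 2.8 = 758.8 N·m clockwise.
Sack of grain: 26.2 × 10 = 262 N down at 1.96 m → arm 0.81 m, τ = 262 × 0.81 = 212.2 N·m counterclockwise.
Load: 10.5 × 10 = 105 N down at 3.66 m → arm 0.89 m, τ = 105 × 0.89 = 93.45 N·m clockwise.
Net moment of existing loads = 640 N·m clockwise.
The crate weighs 42.3 × 10 = 423 N and must supply an equal counterclockwise moment, so its lever arm about the knife-edge support is 640 / 423 = 1.51 m.
That puts it at 2.77 − 1.51 = 1.26 m from the left end.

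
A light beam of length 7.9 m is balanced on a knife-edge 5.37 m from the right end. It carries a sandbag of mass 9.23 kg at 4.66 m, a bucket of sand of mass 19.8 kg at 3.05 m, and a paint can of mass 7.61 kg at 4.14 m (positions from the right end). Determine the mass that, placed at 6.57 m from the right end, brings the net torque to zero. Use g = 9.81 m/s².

m ≈ 51.5 kg

Choose the knife-edge (at 5.37 m from the right end) as the axis so the support reaction has zero arm there.
Sandbag: 9.23 × 9.81 = 90.55 N down at 4.66 m → arm 0.71 m, τ = 90.55 × 0.71 = 64.29 N·m clockwise.
Bucket of sand: 19.8 × 9.81 = 194.2 N down at 3.05 m → arm 2.32 m, τ = 194.2 × 2.32 = 450.5 N·m clockwise.
Paint can: 7.61 × 9.81 = 74.65 N down at 4.14 m → arm 1.23 m, τ = 74.65 × 1.23 = 91.82 N·m clockwise.
Net moment of known loads = 606.6 N·m clockwise.
An unknown mass m at 6.57 m has arm 1.2 m; its moment is m·g·1.2 counterclockwise.
Στ = 0 ⇒ m × 9.81 × 1.2 = 606.6 ⇒ m = 606.6 / (9.81 × 1.2) = 51.5 kg.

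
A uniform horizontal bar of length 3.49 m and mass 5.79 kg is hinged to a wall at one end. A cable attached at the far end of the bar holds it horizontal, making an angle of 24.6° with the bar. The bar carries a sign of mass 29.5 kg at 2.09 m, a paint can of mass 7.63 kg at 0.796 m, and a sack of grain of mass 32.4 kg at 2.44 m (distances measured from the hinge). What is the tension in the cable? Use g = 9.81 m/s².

Taking torques about the hinge:
Beam weight: 5.79 × 9.81 = 56.8 N down at 1.745 m → arm 1.745 m, τ = 56.8 × 1.745 = 99.12 N·m clockwise.
Sign: 29.5 × 9.81 = 289.4 N down at 2.09 m → arm 2.09 m, τ = 289.4 × 2.09 = 604.8 N·m clockwise.
Paint can: 7.63 × 9.81 = 74.85 N down at 0.796 m → arm 0.796 m, τ = 74.85 × 0.796 = 59.58 N·m clockwise.
Sack of grain: 32.4 × 9.81 = 317.8 N down at 2.44 m → arm 2.44 m, τ = 317.8 × 2.44 = 775.4 N·m clockwise.
Total clockwise load moment = 1539 N·m.
The cable tension T acts at 3.49 m; only its component perpendicular to the bar, T sinθ, produces torque. sin 24.6° = 0.4163.
Στ = 0 ⇒ T × 3.49 × 0.4163 = 1539 ⇒ T = 1539 / 1.453 = 1060 N.

T ≈ 1060 N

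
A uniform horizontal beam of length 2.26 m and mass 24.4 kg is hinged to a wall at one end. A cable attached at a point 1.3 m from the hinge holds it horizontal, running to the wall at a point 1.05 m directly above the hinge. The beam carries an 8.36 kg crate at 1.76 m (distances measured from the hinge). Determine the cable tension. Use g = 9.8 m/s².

T ≈ 507 N

Sum moments about the hinge (the unknown hinge reaction has zero arm there).
Beam weight: 24.4 × 9.8 = 239.1 N down at 1.13 m → arm 1.13 m, τ = 239.1 × 1.13 = 270.2 N·m clockwise.
Crate: 8.36 × 9.8 = 81.93 N down at 1.76 m → arm 1.76 m, τ = 81.93 × 1.76 = 144.2 N·m clockwise.
Total clockwise load moment = 414.4 N·m.
The cable tension T acts at 1.3 m; only its component perpendicular to the beam, T sinθ, produces torque. sinθ = h/√(h²+d²) = 1.05/√(1.05²+1.3²) = 0.6283.
For rotational equilibrium, T × 1.3 × 0.6283 = 414.4, so T = 414.4 / 0.8168 = 507 N.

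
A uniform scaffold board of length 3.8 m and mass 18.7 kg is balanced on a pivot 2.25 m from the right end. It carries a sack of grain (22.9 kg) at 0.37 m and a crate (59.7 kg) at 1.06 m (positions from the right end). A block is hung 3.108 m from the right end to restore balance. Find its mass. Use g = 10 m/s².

About the pivot (at 2.25 m from the right end):
Beam weight: 18.7 × 10 = 187 N down at 1.9 m → arm 0.35 m, τ = 187 × 0.35 = 65.45 N·m clockwise.
Sack of grain: 22.9 × 10 = 229 N down at 0.37 m → arm 1.88 m, τ = 229 × 1.88 = 430.5 N·m clockwise.
Crate: 59.7 × 10 = 597 N down at 1.06 m → arm 1.19 m, τ = 597 × 1.19 = 710.4 N·m clockwise.
Net moment of known loads = 1206 N·m clockwise.
An unknown mass m at 3.108 m has arm 0.858 m; its moment is m·g·0.858 counterclockwise.
Balancing moments: m × 10 × 0.858 = 1206, giving m = 1206 / (10 × 0.858) = 141 kg.

m ≈ 141 kg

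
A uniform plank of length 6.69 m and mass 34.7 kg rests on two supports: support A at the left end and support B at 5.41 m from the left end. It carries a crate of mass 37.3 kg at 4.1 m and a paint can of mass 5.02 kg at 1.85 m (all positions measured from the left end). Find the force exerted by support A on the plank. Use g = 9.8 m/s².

R_A ≈ 251 N

Choose support B as the axis so its reaction then has zero moment arm.
Beam weight: 34.7 × 9.8 = 340.1 N down at 3.345 m → arm 2.065 m, τ = 340.1 × 2.065 = 702.3 N·m counterclockwise.
Crate: 37.3 × 9.8 = 365.5 N down at 4.1 m → arm 1.31 m, τ = 365.5 × 1.31 = 478.8 N·m counterclockwise.
Paint can: 5.02 × 9.8 = 49.2 N down at 1.85 m → arm 3.56 m, τ = 49.2 × 3.56 = 175.2 N·m counterclockwise.
Net load moment about support B = 1356 N·m counterclockwise.
Reaction R at support A is upward at 0 m, arm 5.41 m → moment R × 5.41 clockwise.
For rotational equilibrium, R × 5.41 = 1356, so R = 251 N.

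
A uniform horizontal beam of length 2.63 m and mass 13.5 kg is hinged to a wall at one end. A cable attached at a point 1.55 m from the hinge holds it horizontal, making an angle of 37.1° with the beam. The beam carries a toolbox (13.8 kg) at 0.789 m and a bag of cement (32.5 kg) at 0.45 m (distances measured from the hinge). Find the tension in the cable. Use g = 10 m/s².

About the hinge:
Beam weight: 13.5 × 10 = 135 N down at 1.315 m → arm 1.315 m, τ = 135 × 1.315 = 177.5 N·m clockwise.
Toolbox: 13.8 × 10 = 138 N down at 0.789 m → arm 0.789 m, τ = 138 × 0.789 = 108.9 N·m clockwise.
Bag of cement: 32.5 × 10 = 325 N down at 0.45 m → arm 0.45 m, τ = 325 × 0.45 = 146.2 N·m clockwise.
Total clockwise load moment = 432.6 N·m.
The cable tension T acts at 1.55 m; only its component perpendicular to the beam, T sinθ, produces torque. sin 37.1° = 0.6032.
Setting net torque to zero: T × 1.55 × 0.6032 = 432.6 → T = 432.6 / 0.935 = 463 N.

T ≈ 463 N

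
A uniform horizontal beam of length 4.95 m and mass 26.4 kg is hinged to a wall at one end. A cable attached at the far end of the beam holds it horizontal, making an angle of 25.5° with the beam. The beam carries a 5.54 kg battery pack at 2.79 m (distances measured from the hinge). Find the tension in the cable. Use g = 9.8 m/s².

T ≈ 372 N

Sum moments about the hinge (the unknown hinge reaction has zero arm there).
Beam weight: 26.4 × 9.8 = 258.7 N down at 2.475 m → arm 2.475 m, τ = 258.7 × 2.475 = 640.3 N·m clockwise.
Battery pack: 5.54 × 9.8 = 54.29 N down at 2.79 m → arm 2.79 m, τ = 54.29 × 2.79 = 151.5 N·m clockwise.
Total clockwise load moment = 791.8 N·m.
The cable tension T acts at 4.95 m; only its component perpendicular to the beam, T sinθ, produces torque. sin 25.5° = 0.4305.
Setting net torque to zero: T × 4.95 × 0.4305 = 791.8 → T = 791.8 / 2.131 = 372 N.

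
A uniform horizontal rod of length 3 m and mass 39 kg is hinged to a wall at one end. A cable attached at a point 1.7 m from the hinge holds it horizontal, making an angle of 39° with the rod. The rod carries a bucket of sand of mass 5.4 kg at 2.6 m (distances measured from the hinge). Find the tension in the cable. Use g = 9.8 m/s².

T ≈ 664 N

About the hinge:
Beam weight: 39 × 9.8 = 382.2 N down at 1.5 m → arm 1.5 m, τ = 382.2 × 1.5 = 573.3 N·m clockwise.
Bucket of sand: 5.4 × 9.8 = 52.92 N down at 2.6 m → arm 2.6 m, τ = 52.92 × 2.6 = 137.6 N·m clockwise.
Total clockwise load moment = 710.9 N·m.
The cable tension T acts at 1.7 m; only its component perpendicular to the rod, T sinθ, produces torque. sin 39° = 0.6293.
For rotational equilibrium, T × 1.7 × 0.6293 = 710.9, so T = 710.9 / 1.07 = 664 N.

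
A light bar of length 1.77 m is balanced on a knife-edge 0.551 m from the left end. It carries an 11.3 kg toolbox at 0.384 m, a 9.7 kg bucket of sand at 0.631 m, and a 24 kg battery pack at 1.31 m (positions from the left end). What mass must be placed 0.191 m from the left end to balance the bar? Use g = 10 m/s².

Sum moments about the knife-edge (at 0.551 m from the left end) (the support reaction has zero arm there).
Toolbox: 11.3 × 10 = 113 N down at 0.384 m → arm 0.167 m, τ = 113 × 0.167 = 18.87 N·m counterclockwise.
Bucket of sand: 9.7 × 10 = 97 N down at 0.631 m → arm 0.08 m, τ = 97 × 0.08 = 7.76 N·m clockwise.
Battery pack: 24 × 10 = 240 N down at 1.31 m → arm 0.759 m, τ = 240 × 0.759 = 182.2 N·m clockwise.
Net moment of known loads = 171.1 N·m clockwise.
An unknown mass m at 0.191 m has arm 0.36 m; its moment is m·g·0.36 counterclockwise.
Στ = 0 ⇒ m × 10 × 0.36 = 171.1 ⇒ m = 171.1 / (10 × 0.36) = 47.5 kg.

m ≈ 47.5 kg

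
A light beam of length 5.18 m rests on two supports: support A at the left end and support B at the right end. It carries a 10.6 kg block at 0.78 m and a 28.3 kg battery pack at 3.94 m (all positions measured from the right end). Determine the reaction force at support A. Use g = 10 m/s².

R_A ≈ 231 N

Take moments about support B.
Block: 10.6 × 10 = 106 N down at 0.78 m → arm 0.78 m, τ = 106 × 0.78 = 82.68 N·m counterclockwise.
Battery pack: 28.3 × 10 = 283 N down at 3.94 m → arm 3.94 m, τ = 283 × 3.94 = 1115 N·m counterclockwise.
Net load moment about support B = 1198 N·m counterclockwise.
Reaction R at support A is upward at 5.18 m, arm 5.18 m → moment R × 5.18 clockwise.
For rotational equilibrium, R × 5.18 = 1198, so R = 231 N.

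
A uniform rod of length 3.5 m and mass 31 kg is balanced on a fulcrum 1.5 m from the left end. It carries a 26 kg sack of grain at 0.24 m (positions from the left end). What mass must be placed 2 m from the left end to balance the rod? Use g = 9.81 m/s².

Sum moments about the fulcrum (at 1.5 m from the left end) (the support reaction has zero arm there).
Beam weight: 31 × 9.81 = 304.1 N down at 1.75 m → arm 0.25 m, τ = 304.1 × 0.25 = 76.03 N·m clockwise.
Sack of grain: 26 × 9.81 = 255.1 N down at 0.24 m → arm 1.26 m, τ = 255.1 × 1.26 = 321.4 N·m counterclockwise.
Net moment of known loads = 245.4 N·m counterclockwise.
An unknown mass m at 2 m has arm 0.5 m; its moment is m·g·0.5 clockwise.
Στ = 0 ⇒ m × 9.81 × 0.5 = 245.4 ⇒ m = 245.4 / (9.81 × 0.5) = 50 kg.

m ≈ 50 kg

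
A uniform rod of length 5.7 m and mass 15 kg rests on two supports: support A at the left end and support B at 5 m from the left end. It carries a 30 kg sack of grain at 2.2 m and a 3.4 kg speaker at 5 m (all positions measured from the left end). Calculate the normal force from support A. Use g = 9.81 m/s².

R_A ≈ 228 N

Choose support B as the axis so its reaction then has zero moment arm.
Beam weight: 15 × 9.81 = 147.2 N down at 2.85 m → arm 2.15 m, τ = 147.2 × 2.15 = 316.5 N·m counterclockwise.
Sack of grain: 30 × 9.81 = 294.3 N down at 2.2 m → arm 2.8 m, τ = 294.3 × 2.8 = 824 N·m counterclockwise.
Speaker: acts at the support B, moment arm 0 → no torque.
Net load moment about support B = 1140 N·m counterclockwise.
Reaction R at support A is upward at 0 m, arm 5 m → moment R × 5 clockwise.
Στ = 0 ⇒ R × 5 = 1140 ⇒ R = 228 N.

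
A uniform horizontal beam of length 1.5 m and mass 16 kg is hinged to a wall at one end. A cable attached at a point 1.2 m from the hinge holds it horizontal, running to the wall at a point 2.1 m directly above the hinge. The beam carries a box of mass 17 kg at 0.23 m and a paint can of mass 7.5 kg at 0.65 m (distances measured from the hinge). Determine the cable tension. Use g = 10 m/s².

T ≈ 199 N

Choose the hinge as the axis so the unknown hinge reaction has zero arm there.
Beam weight: 16 × 10 = 160 N down at 0.75 m → arm 0.75 m, τ = 160 × 0.75 = 120 N·m clockwise.
Box: 17 × 10 = 170 N down at 0.23 m → arm 0.23 m, τ = 170 × 0.23 = 39.1 N·m clockwise.
Paint can: 7.5 × 10 = 75 N down at 0.65 m → arm 0.65 m, τ = 75 × 0.65 = 48.75 N·m clockwise.
Total clockwise load moment = 207.8 N·m.
The cable tension T acts at 1.2 m; only its component perpendicular to the beam, T sinθ, produces torque. sinθ = h/√(h²+d²) = 2.1/√(2.1²+1.2²) = 0.8682.
Balancing moments: T × 1.2 × 0.8682 = 207.8, giving T = 207.8 / 1.042 = 199 N.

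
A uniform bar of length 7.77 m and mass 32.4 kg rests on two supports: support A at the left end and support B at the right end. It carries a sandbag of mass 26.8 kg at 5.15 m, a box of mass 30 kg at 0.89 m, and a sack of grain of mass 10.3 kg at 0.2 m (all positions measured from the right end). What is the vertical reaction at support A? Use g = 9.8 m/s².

Sum moments about support B (its reaction then has zero moment arm).
Beam weight: 32.4 × 9.8 = 317.5 N down at 3.885 m → arm 3.885 m, τ = 317.5 × 3.885 = 1233 N·m counterclockwise.
Sandbag: 26.8 × 9.8 = 262.6 N down at 5.15 m → arm 5.15 m, τ = 262.6 × 5.15 = 1352 N·m counterclockwise.
Box: 30 × 9.8 = 294 N down at 0.89 m → arm 0.89 m, τ = 294 × 0.89 = 261.7 N·m counterclockwise.
Sack of grain: 10.3 × 9.8 = 100.9 N down at 0.2 m → arm 0.2 m, τ = 100.9 × 0.2 = 20.18 N·m counterclockwise.
Net load moment about support B = 2867 N·m counterclockwise.
Reaction R at support A is upward at 7.77 m, arm 7.77 m → moment R × 7.77 clockwise.
Στ = 0 ⇒ R × 7.77 = 2867 ⇒ R = 369 N.

R_A ≈ 369 N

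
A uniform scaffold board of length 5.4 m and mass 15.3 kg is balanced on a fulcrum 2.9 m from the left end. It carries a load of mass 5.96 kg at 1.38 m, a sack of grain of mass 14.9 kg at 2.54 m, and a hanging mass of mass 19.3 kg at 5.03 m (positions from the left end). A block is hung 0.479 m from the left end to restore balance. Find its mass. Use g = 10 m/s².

About the fulcrum (at 2.9 m from the left end):
Beam weight: 15.3 × 10 = 153 N down at 2.7 m → arm 0.2 m, τ = 153 × 0.2 = 30.6 N·m counterclockwise.
Load: 5.96 × 10 = 59.6 N down at 1.38 m → arm 1.52 m, τ = 59.6 × 1.52 = 90.59 N·m counterclockwise.
Sack of grain: 14.9 × 10 = 149 N down at 2.54 m → arm 0.36 m, τ = 149 × 0.36 = 53.64 N·m counterclockwise.
Hanging mass: 19.3 × 10 = 193 N down at 5.03 m → arm 2.13 m, τ = 193 × 2.13 = 411.1 N·m clockwise.
Net moment of known loads = 236.3 N·m clockwise.
An unknown mass m at 0.479 m has arm 2.421 m; its moment is m·g·2.421 counterclockwise.
Στ = 0 ⇒ m × 10 × 2.421 = 236.3 ⇒ m = 236.3 / (10 × 2.421) = 9.76 kg.

m ≈ 9.76 kg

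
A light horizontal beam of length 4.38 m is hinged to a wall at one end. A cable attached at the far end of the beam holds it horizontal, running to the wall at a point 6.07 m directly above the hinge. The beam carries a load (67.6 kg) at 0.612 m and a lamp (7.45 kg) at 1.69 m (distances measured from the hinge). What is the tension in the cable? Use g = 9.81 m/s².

T ≈ 149 N

Choose the hinge as the axis so the unknown hinge reaction has zero arm there.
Load: 67.6 × 9.81 = 663.2 N down at 0.612 m → arm 0.612 m, τ = 663.2 × 0.612 = 405.9 N·m clockwise.
Lamp: 7.45 × 9.81 = 73.08 N down at 1.69 m → arm 1.69 m, τ = 73.08 × 1.69 = 123.5 N·m clockwise.
Total clockwise load moment = 529.4 N·m.
The cable tension T acts at 4.38 m; only its component perpendicular to the beam, T sinθ, produces torque. sinθ = h/√(h²+d²) = 6.07/√(6.07²+4.38²) = 0.8109.
Setting net torque to zero: T × 4.38 × 0.8109 = 529.4 → T = 529.4 / 3.552 = 149 N.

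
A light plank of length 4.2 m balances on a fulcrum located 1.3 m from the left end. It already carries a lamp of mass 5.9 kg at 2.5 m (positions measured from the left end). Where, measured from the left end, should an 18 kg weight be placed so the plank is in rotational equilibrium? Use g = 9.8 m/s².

x ≈ 0.907 m from the left end

About the fulcrum (at 1.3 m from the left end):
Lamp: 5.9 × 9.8 = 57.82 N down at 2.5 m → arm 1.2 m, τ = 57.82 × 1.2 = 69.38 N·m clockwise.
Net moment of existing loads = 69.38 N·m clockwise.
The weight weighs 18 × 9.8 = 176.4 N and must supply an equal counterclockwise moment, so its lever arm about the fulcrum is 69.38 / 176.4 = 0.393 m.
That puts it at 1.3 − 0.393 = 0.907 m from the left end.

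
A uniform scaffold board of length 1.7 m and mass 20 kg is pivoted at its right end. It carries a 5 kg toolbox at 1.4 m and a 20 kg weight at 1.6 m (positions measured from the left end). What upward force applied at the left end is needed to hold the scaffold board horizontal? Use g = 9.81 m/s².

F ≈ 118 N

Taking torques about the right end:
Beam weight: 20 × 9.81 = 196.2 N down at 0.85 m → arm 0.85 m, τ = 196.2 × 0.85 = 166.8 N·m counterclockwise.
Toolbox: 5 × 9.81 = 49.05 N down at 1.4 m → arm 0.3 m, τ = 49.05 × 0.3 = 14.71 N·m counterclockwise.
Weight: 20 × 9.81 = 196.2 N down at 1.6 m → arm 0.1 m, τ = 196.2 × 0.1 = 19.62 N·m counterclockwise.
Net moment of the loads = 201.1 N·m counterclockwise.
The upward force F acts at the left end, arm 1.7 m, giving F × 1.7 clockwise.
Setting net torque to zero: F × 1.7 = 201.1 → F = 201.1 / 1.7 = 118 N.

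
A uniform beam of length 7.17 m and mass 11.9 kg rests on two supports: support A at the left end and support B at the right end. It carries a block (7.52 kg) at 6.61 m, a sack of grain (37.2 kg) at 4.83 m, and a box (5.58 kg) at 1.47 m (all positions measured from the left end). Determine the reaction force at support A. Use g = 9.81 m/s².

Taking torques about support B:
Beam weight: 11.9 × 9.81 = 116.7 N down at 3.585 m → arm 3.585 m, τ = 116.7 × 3.585 = 418.4 N·m counterclockwise.
Block: 7.52 × 9.81 = 73.77 N down at 6.61 m → arm 0.56 m, τ = 73.77 × 0.56 = 41.31 N·m counterclockwise.
Sack of grain: 37.2 × 9.81 = 364.9 N down at 4.83 m → arm 2.34 m, τ = 364.9 × 2.34 = 853.9 N·m counterclockwise.
Box: 5.58 × 9.81 = 54.74 N down at 1.47 m → arm 5.7 m, τ = 54.74 × 5.7 = 312 N·m counterclockwise.
Net load moment about support B = 1626 N·m counterclockwise.
Reaction R at support A is upward at 0 m, arm 7.17 m → moment R × 7.17 clockwise.
Στ = 0 ⇒ R × 7.17 = 1626 ⇒ R = 227 N.

R_A ≈ 227 N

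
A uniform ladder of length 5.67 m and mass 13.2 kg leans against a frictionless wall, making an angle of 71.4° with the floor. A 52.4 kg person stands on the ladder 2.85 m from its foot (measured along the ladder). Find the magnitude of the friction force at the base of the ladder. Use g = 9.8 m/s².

Choose the foot of the ladder as the axis so the floor normal and friction both act there and drop out.
Ladder weight 13.2×9.8 = 129.4 N acts at 2.835 m along the ladder; its horizontal arm is 2.835·cos71.4° = 0.9042 m → τ = 117 N·m clockwise.
Person: 52.4×9.8 = 513.5 N at 2.85 m → arm 0.909 m → τ = 466.8 N·m clockwise.
Wall normal N acts horizontally at the top; its moment arm is the height L sinθ = 5.67·sin71.4° = 5.374 m, counterclockwise.
Στ = 0 ⇒ N × 5.374 = 583.8 ⇒ N = 109 N.
ΣFx = 0: friction at the foot balances the wall's push, so f = N_wall = 109 N.

f ≈ 109 N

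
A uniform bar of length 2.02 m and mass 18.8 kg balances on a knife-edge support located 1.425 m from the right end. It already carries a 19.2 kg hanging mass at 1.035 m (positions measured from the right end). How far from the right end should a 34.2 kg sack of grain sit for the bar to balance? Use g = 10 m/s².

Taking torques about the knife-edge support (at 1.425 m from the right end):
Beam weight: 18.8 × 10 = 188 N down at 1.01 m → arm 0.415 m, τ = 188 × 0.415 = 78.02 N·m clockwise.
Hanging mass: 19.2 × 10 = 192 N down at 1.035 m → arm 0.39 m, τ = 192 × 0.39 = 74.88 N·m clockwise.
Net moment of existing loads = 152.9 N·m clockwise.
The sack of grain weighs 34.2 × 10 = 342 N and must supply an equal counterclockwise moment, so its lever arm about the knife-edge support is 152.9 / 342 = 0.447 m.
That puts it at 1.425 + 0.447 = 1.87 m from the right end.

x ≈ 1.87 m from the right end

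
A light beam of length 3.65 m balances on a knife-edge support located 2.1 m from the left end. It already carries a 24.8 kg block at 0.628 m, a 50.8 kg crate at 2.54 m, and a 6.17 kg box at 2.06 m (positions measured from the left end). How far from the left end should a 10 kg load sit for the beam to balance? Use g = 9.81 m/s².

Sum moments about the knife-edge support (at 2.1 m from the left end) (the support reaction has zero arm there).
Block: 24.8 × 9.81 = 243.3 N down at 0.628 m → arm 1.472 m, τ = 243.3 × 1.472 = 358.1 N·m counterclockwise.
Crate: 50.8 × 9.81 = 498.3 N down at 2.54 m → arm 0.44 m, τ = 498.3 × 0.44 = 219.3 N·m clockwise.
Box: 6.17 × 9.81 = 60.53 N down at 2.06 m → arm 0.04 m, τ = 60.53 × 0.04 = 2.421 N·m counterclockwise.
Net moment of existing loads = 141.2 N·m counterclockwise.
The load weighs 10 × 9.81 = 98.1 N and must supply an equal clockwise moment, so its lever arm about the knife-edge support is 141.2 / 98.1 = 1.44 m.
That puts it at 2.1 + 1.44 = 3.54 m from the left end.

x ≈ 3.54 m from the left end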